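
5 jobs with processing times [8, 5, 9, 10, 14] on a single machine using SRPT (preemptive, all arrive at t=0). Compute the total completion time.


Since all jobs arrive at t=0, SRPT equals SPT ordering.
SPT order: [5, 8, 9, 10, 14]
Completion times:
  Job 1: p=5, C=5
  Job 2: p=8, C=13
  Job 3: p=9, C=22
  Job 4: p=10, C=32
  Job 5: p=14, C=46
Total completion time = 5 + 13 + 22 + 32 + 46 = 118

118


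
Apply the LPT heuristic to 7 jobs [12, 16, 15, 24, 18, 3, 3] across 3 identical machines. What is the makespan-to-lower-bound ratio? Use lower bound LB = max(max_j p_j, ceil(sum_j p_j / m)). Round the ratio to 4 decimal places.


LPT order: [24, 18, 16, 15, 12, 3, 3]
Machine loads after assignment: [30, 30, 31]
LPT makespan = 31
Lower bound = max(max_job, ceil(total/3)) = max(24, 31) = 31
Ratio = 31 / 31 = 1.0

1.0


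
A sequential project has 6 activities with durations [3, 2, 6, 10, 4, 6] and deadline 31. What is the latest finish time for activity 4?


LF(activity 4) = deadline - sum of successor durations
Successors: activities 5 through 6 with durations [4, 6]
Sum of successor durations = 10
LF = 31 - 10 = 21

21


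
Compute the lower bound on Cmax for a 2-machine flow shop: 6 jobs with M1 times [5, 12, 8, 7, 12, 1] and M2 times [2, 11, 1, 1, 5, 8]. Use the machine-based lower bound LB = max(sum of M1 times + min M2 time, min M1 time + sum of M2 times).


LB1 = sum(M1 times) + min(M2 times) = 45 + 1 = 46
LB2 = min(M1 times) + sum(M2 times) = 1 + 28 = 29
Lower bound = max(LB1, LB2) = max(46, 29) = 46

46


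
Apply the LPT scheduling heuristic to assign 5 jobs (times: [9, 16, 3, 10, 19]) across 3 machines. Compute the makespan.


Sort jobs in decreasing order (LPT): [19, 16, 10, 9, 3]
Assign each job to the least loaded machine:
  Machine 1: jobs [19], load = 19
  Machine 2: jobs [16, 3], load = 19
  Machine 3: jobs [10, 9], load = 19
Makespan = max load = 19

19


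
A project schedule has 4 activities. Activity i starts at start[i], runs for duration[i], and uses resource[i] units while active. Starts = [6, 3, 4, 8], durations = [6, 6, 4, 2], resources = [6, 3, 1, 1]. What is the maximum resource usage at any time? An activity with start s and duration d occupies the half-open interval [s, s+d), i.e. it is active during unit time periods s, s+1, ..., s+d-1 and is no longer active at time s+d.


Each activity i is active on [start_i, start_i + duration_i).
Compute total resource usage per time slot:
  t=0: active resources = [], total = 0
  t=1: active resources = [], total = 0
  t=2: active resources = [], total = 0
  t=3: active resources = [3], total = 3
  t=4: active resources = [3, 1], total = 4
  t=5: active resources = [3, 1], total = 4
  t=6: active resources = [6, 3, 1], total = 10
  t=7: active resources = [6, 3, 1], total = 10
  t=8: active resources = [6, 3, 1], total = 10
  t=9: active resources = [6, 1], total = 7
  t=10: active resources = [6], total = 6
  t=11: active resources = [6], total = 6
Peak resource demand = 10

10


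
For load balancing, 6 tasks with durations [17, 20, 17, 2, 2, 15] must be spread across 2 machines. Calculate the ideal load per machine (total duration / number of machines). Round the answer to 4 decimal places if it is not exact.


Total processing time = 17 + 20 + 17 + 2 + 2 + 15 = 73
Number of machines = 2
Ideal balanced load = 73 / 2 = 36.5

36.5


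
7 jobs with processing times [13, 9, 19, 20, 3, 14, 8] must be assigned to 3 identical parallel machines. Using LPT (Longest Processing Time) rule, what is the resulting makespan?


Sort jobs in decreasing order (LPT): [20, 19, 14, 13, 9, 8, 3]
Assign each job to the least loaded machine:
  Machine 1: jobs [20, 8], load = 28
  Machine 2: jobs [19, 9], load = 28
  Machine 3: jobs [14, 13, 3], load = 30
Makespan = max load = 30

30


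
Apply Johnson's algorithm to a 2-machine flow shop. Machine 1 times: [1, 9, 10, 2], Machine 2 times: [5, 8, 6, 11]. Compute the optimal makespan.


Apply Johnson's rule:
  Group 1 (a <= b): [(1, 1, 5), (4, 2, 11)]
  Group 2 (a > b): [(2, 9, 8), (3, 10, 6)]
Optimal job order: [1, 4, 2, 3]
Schedule:
  Job 1: M1 done at 1, M2 done at 6
  Job 4: M1 done at 3, M2 done at 17
  Job 2: M1 done at 12, M2 done at 25
  Job 3: M1 done at 22, M2 done at 31
Makespan = 31

31


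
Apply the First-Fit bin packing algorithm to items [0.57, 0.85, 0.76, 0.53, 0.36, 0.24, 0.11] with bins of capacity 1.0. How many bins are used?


Place items sequentially using First-Fit:
  Item 0.57 -> new Bin 1
  Item 0.85 -> new Bin 2
  Item 0.76 -> new Bin 3
  Item 0.53 -> new Bin 4
  Item 0.36 -> Bin 1 (now 0.93)
  Item 0.24 -> Bin 3 (now 1.0)
  Item 0.11 -> Bin 2 (now 0.96)
Total bins used = 4

4


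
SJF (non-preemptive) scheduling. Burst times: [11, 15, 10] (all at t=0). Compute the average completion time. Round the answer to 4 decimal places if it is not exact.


SJF order (ascending): [10, 11, 15]
Completion times:
  Job 1: burst=10, C=10
  Job 2: burst=11, C=21
  Job 3: burst=15, C=36
Average completion = 67/3 = 22.3333

22.3333


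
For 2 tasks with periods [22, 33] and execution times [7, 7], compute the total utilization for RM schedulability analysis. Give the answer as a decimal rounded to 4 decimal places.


Compute individual utilizations (exact fractions):
  Task 1: C/T = 7/22 (approx. 0.3182)
  Task 2: C/T = 7/33 (approx. 0.2121)
Total utilization U = 7/22 + 7/33 = 35/66
Rounded to 4 decimal places: U = 0.5303
RM (Liu & Layland) bound for 2 tasks = 0.828427; compare with U = 35/66 (approx. 0.530303)
U <= bound, so schedulable by RM sufficient condition.

0.5303


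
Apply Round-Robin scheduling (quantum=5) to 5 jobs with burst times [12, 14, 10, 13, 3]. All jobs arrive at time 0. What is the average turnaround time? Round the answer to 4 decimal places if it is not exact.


Time quantum = 5
Execution trace:
  J1 runs 5 units, time = 5
  J2 runs 5 units, time = 10
  J3 runs 5 units, time = 15
  J4 runs 5 units, time = 20
  J5 runs 3 units, time = 23
  J1 runs 5 units, time = 28
  J2 runs 5 units, time = 33
  J3 runs 5 units, time = 38
  J4 runs 5 units, time = 43
  J1 runs 2 units, time = 45
  J2 runs 4 units, time = 49
  J4 runs 3 units, time = 52
Finish times: [45, 49, 38, 52, 23]
Average turnaround = 207/5 = 41.4

41.4


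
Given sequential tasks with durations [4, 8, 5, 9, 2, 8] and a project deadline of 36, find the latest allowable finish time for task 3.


LF(activity 3) = deadline - sum of successor durations
Successors: activities 4 through 6 with durations [9, 2, 8]
Sum of successor durations = 19
LF = 36 - 19 = 17

17


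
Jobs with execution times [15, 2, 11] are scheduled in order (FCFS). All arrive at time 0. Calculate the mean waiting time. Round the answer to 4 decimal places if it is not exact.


FCFS order (as given): [15, 2, 11]
Waiting times:
  Job 1: wait = 0
  Job 2: wait = 15
  Job 3: wait = 17
Sum of waiting times = 32
Average waiting time = 32/3 = 10.6667

10.6667


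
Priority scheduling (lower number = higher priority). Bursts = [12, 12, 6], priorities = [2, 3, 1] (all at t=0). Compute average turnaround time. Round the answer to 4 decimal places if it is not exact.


Sort by priority (ascending = highest first):
Order: [(1, 6), (2, 12), (3, 12)]
Completion times:
  Priority 1, burst=6, C=6
  Priority 2, burst=12, C=18
  Priority 3, burst=12, C=30
Average turnaround = 54/3 = 18.0

18.0


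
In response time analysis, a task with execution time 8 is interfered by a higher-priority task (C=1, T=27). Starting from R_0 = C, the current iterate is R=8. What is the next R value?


R_next = C + ceil(R_prev / T_hp) * C_hp
ceil(8 / 27) = ceil(0.2963) = 1
Interference = 1 * 1 = 1
R_next = 8 + 1 = 9

9


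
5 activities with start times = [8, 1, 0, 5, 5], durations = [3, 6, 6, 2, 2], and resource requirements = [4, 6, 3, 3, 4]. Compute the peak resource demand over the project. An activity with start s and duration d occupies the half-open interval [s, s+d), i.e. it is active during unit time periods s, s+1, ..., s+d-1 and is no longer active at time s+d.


Each activity i is active on [start_i, start_i + duration_i).
Compute total resource usage per time slot:
  t=0: active resources = [3], total = 3
  t=1: active resources = [6, 3], total = 9
  t=2: active resources = [6, 3], total = 9
  t=3: active resources = [6, 3], total = 9
  t=4: active resources = [6, 3], total = 9
  t=5: active resources = [6, 3, 3, 4], total = 16
  t=6: active resources = [6, 3, 4], total = 13
  t=7: active resources = [], total = 0
  t=8: active resources = [4], total = 4
  t=9: active resources = [4], total = 4
  t=10: active resources = [4], total = 4
Peak resource demand = 16

16


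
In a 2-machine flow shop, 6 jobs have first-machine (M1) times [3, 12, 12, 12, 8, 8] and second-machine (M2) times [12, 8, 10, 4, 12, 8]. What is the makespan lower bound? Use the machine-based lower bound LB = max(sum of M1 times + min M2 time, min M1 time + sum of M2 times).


LB1 = sum(M1 times) + min(M2 times) = 55 + 4 = 59
LB2 = min(M1 times) + sum(M2 times) = 3 + 54 = 57
Lower bound = max(LB1, LB2) = max(59, 57) = 59

59


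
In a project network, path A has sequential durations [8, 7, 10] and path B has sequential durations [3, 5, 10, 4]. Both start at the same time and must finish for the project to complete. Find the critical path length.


Path A total = 8 + 7 + 10 = 25
Path B total = 3 + 5 + 10 + 4 = 22
Critical path = longest path = max(25, 22) = 25

25


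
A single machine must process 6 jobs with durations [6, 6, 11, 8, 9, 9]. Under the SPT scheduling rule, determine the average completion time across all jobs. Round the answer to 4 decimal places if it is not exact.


Sort jobs by processing time (SPT order): [6, 6, 8, 9, 9, 11]
Compute completion times sequentially:
  Job 1: processing = 6, completes at 6
  Job 2: processing = 6, completes at 12
  Job 3: processing = 8, completes at 20
  Job 4: processing = 9, completes at 29
  Job 5: processing = 9, completes at 38
  Job 6: processing = 11, completes at 49
Sum of completion times = 154
Average completion time = 154/6 = 25.6667

25.6667


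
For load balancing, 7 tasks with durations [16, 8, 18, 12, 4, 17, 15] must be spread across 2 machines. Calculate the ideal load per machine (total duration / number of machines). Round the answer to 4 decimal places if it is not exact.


Total processing time = 16 + 8 + 18 + 12 + 4 + 17 + 15 = 90
Number of machines = 2
Ideal balanced load = 90 / 2 = 45.0

45.0


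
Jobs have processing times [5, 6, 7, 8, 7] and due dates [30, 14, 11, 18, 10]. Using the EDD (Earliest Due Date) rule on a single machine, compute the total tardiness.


Sort by due date (EDD order): [(7, 10), (7, 11), (6, 14), (8, 18), (5, 30)]
Compute completion times and tardiness:
  Job 1: p=7, d=10, C=7, tardiness=max(0,7-10)=0
  Job 2: p=7, d=11, C=14, tardiness=max(0,14-11)=3
  Job 3: p=6, d=14, C=20, tardiness=max(0,20-14)=6
  Job 4: p=8, d=18, C=28, tardiness=max(0,28-18)=10
  Job 5: p=5, d=30, C=33, tardiness=max(0,33-30)=3
Total tardiness = 22

22


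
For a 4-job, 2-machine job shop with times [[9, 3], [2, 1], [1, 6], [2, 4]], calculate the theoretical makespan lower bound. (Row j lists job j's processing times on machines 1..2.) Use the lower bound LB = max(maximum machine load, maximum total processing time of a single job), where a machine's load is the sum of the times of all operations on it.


Machine loads:
  Machine 1: 9 + 2 + 1 + 2 = 14
  Machine 2: 3 + 1 + 6 + 4 = 14
Max machine load = 14
Job totals:
  Job 1: 12
  Job 2: 3
  Job 3: 7
  Job 4: 6
Max job total = 12
Lower bound = max(14, 12) = 14

14


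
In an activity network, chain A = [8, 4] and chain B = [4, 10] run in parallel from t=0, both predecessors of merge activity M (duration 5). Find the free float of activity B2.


ES(B2) = sum of predecessors on chain B = 4
EF(B2) = ES + duration = 4 + 10 = 14
Successor of B2 is M. ES(M) = max(sum(A), sum(B)) = max(12, 14) = 14
Free float = ES(successor) - EF(current) = 14 - 14 = 0

0


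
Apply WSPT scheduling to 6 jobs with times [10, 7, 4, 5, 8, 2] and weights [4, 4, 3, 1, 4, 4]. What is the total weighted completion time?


Compute p/w ratios and sort ascending (WSPT): [(2, 4), (4, 3), (7, 4), (8, 4), (10, 4), (5, 1)]
Compute weighted completion times:
  Job (p=2,w=4): C=2, w*C=4*2=8
  Job (p=4,w=3): C=6, w*C=3*6=18
  Job (p=7,w=4): C=13, w*C=4*13=52
  Job (p=8,w=4): C=21, w*C=4*21=84
  Job (p=10,w=4): C=31, w*C=4*31=124
  Job (p=5,w=1): C=36, w*C=1*36=36
Total weighted completion time = 322

322


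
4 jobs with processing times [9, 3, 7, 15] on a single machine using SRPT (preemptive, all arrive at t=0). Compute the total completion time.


Since all jobs arrive at t=0, SRPT equals SPT ordering.
SPT order: [3, 7, 9, 15]
Completion times:
  Job 1: p=3, C=3
  Job 2: p=7, C=10
  Job 3: p=9, C=19
  Job 4: p=15, C=34
Total completion time = 3 + 10 + 19 + 34 = 66

66


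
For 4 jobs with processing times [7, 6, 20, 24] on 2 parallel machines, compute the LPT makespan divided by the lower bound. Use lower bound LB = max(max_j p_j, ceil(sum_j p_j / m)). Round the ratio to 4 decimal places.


LPT order: [24, 20, 7, 6]
Machine loads after assignment: [30, 27]
LPT makespan = 30
Lower bound = max(max_job, ceil(total/2)) = max(24, 29) = 29
Ratio = 30 / 29 = 1.0345

1.0345


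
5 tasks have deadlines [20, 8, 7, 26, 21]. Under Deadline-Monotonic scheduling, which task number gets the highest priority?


Sort tasks by relative deadline (ascending):
  Task 3: deadline = 7
  Task 2: deadline = 8
  Task 1: deadline = 20
  Task 5: deadline = 21
  Task 4: deadline = 26
Priority order (highest first): [3, 2, 1, 5, 4]
Highest priority task = 3

3


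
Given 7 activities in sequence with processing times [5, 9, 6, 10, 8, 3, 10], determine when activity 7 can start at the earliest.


Activity 7 starts after activities 1 through 6 complete.
Predecessor durations: [5, 9, 6, 10, 8, 3]
ES = 5 + 9 + 6 + 10 + 8 + 3 = 41

41


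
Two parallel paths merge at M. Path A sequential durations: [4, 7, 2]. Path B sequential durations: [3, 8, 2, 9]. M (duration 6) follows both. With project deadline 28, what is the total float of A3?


Forward pass: ES(A3) = sum of predecessors on chain A = 11
EF = ES + duration = 11 + 2 = 13
Backward pass: LF(M) = deadline = 28; LS(M) = 28 - 6 = 22
LF(A3) = LS(M) - sum(successors on chain A) = 22 - 0 = 22
LS = LF - duration = 22 - 2 = 20
Total float = LS - ES = 20 - 11 = 9

9


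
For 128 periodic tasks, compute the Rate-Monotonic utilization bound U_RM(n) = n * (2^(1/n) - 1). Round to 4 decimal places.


Compute 2^(1/128) = 1.0054299011
Subtract 1: 1.0054299011 - 1 = 0.0054299011
Multiply by n: 128 * 0.0054299011 = 0.6950273408
Round to 4 dp: 0.6950

0.6950


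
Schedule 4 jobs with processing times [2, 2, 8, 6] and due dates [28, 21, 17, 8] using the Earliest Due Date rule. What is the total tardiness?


Sort by due date (EDD order): [(6, 8), (8, 17), (2, 21), (2, 28)]
Compute completion times and tardiness:
  Job 1: p=6, d=8, C=6, tardiness=max(0,6-8)=0
  Job 2: p=8, d=17, C=14, tardiness=max(0,14-17)=0
  Job 3: p=2, d=21, C=16, tardiness=max(0,16-21)=0
  Job 4: p=2, d=28, C=18, tardiness=max(0,18-28)=0
Total tardiness = 0

0


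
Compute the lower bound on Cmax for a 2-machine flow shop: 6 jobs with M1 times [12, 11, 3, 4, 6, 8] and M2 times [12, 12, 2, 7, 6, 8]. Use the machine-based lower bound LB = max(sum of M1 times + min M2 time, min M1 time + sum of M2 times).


LB1 = sum(M1 times) + min(M2 times) = 44 + 2 = 46
LB2 = min(M1 times) + sum(M2 times) = 3 + 47 = 50
Lower bound = max(LB1, LB2) = max(46, 50) = 50

50


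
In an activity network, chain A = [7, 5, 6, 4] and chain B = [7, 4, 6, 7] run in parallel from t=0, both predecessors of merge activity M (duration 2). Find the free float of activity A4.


ES(A4) = sum of predecessors on chain A = 18
EF(A4) = ES + duration = 18 + 4 = 22
Successor of A4 is M. ES(M) = max(sum(A), sum(B)) = max(22, 24) = 24
Free float = ES(successor) - EF(current) = 24 - 22 = 2

2


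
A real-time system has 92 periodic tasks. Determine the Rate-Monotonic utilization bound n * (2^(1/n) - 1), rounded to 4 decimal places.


Compute 2^(1/92) = 1.0075626620
Subtract 1: 1.0075626620 - 1 = 0.0075626620
Multiply by n: 92 * 0.0075626620 = 0.6957649040
Round to 4 dp: 0.6958

0.6958


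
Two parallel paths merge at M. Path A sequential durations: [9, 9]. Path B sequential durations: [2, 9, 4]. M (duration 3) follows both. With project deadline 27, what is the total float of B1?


Forward pass: ES(B1) = sum of predecessors on chain B = 0
EF = ES + duration = 0 + 2 = 2
Backward pass: LF(M) = deadline = 27; LS(M) = 27 - 3 = 24
LF(B1) = LS(M) - sum(successors on chain B) = 24 - 13 = 11
LS = LF - duration = 11 - 2 = 9
Total float = LS - ES = 9 - 0 = 9

9


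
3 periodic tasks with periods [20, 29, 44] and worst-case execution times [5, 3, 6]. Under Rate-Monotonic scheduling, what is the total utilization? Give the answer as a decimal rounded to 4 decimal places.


Compute individual utilizations (exact fractions):
  Task 1: C/T = 5/20 = 1/4 (approx. 0.25)
  Task 2: C/T = 3/29 (approx. 0.1034)
  Task 3: C/T = 6/44 = 3/22 (approx. 0.1364)
Total utilization U = 1/4 + 3/29 + 3/22 = 625/1276
Rounded to 4 decimal places: U = 0.4898
RM (Liu & Layland) bound for 3 tasks = 0.779763; compare with U = 625/1276 (approx. 0.489812)
U <= bound, so schedulable by RM sufficient condition.

0.4898


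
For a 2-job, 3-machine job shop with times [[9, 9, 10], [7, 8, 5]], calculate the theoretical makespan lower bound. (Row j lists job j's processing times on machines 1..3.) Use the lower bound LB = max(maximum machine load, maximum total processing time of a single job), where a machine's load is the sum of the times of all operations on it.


Machine loads:
  Machine 1: 9 + 7 = 16
  Machine 2: 9 + 8 = 17
  Machine 3: 10 + 5 = 15
Max machine load = 17
Job totals:
  Job 1: 28
  Job 2: 20
Max job total = 28
Lower bound = max(17, 28) = 28

28


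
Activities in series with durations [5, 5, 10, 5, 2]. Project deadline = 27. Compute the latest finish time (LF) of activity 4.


LF(activity 4) = deadline - sum of successor durations
Successors: activities 5 through 5 with durations [2]
Sum of successor durations = 2
LF = 27 - 2 = 25

25


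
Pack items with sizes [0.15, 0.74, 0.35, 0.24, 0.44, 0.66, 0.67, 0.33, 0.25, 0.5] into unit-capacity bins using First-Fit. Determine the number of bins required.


Place items sequentially using First-Fit:
  Item 0.15 -> new Bin 1
  Item 0.74 -> Bin 1 (now 0.89)
  Item 0.35 -> new Bin 2
  Item 0.24 -> Bin 2 (now 0.59)
  Item 0.44 -> new Bin 3
  Item 0.66 -> new Bin 4
  Item 0.67 -> new Bin 5
  Item 0.33 -> Bin 2 (now 0.92)
  Item 0.25 -> Bin 3 (now 0.69)
  Item 0.5 -> new Bin 6
Total bins used = 6

6


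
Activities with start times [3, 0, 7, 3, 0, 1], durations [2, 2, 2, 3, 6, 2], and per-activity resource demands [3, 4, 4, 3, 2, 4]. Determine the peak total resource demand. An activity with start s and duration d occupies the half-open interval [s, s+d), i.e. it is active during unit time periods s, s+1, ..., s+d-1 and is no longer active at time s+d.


Each activity i is active on [start_i, start_i + duration_i).
Compute total resource usage per time slot:
  t=0: active resources = [4, 2], total = 6
  t=1: active resources = [4, 2, 4], total = 10
  t=2: active resources = [2, 4], total = 6
  t=3: active resources = [3, 3, 2], total = 8
  t=4: active resources = [3, 3, 2], total = 8
  t=5: active resources = [3, 2], total = 5
  t=6: active resources = [], total = 0
  t=7: active resources = [4], total = 4
  t=8: active resources = [4], total = 4
Peak resource demand = 10

10


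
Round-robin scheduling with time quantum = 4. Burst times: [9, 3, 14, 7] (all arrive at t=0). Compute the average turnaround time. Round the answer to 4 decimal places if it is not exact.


Time quantum = 4
Execution trace:
  J1 runs 4 units, time = 4
  J2 runs 3 units, time = 7
  J3 runs 4 units, time = 11
  J4 runs 4 units, time = 15
  J1 runs 4 units, time = 19
  J3 runs 4 units, time = 23
  J4 runs 3 units, time = 26
  J1 runs 1 units, time = 27
  J3 runs 4 units, time = 31
  J3 runs 2 units, time = 33
Finish times: [27, 7, 33, 26]
Average turnaround = 93/4 = 23.25

23.25


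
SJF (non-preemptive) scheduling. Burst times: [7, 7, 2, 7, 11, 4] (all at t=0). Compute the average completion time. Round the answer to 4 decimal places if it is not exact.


SJF order (ascending): [2, 4, 7, 7, 7, 11]
Completion times:
  Job 1: burst=2, C=2
  Job 2: burst=4, C=6
  Job 3: burst=7, C=13
  Job 4: burst=7, C=20
  Job 5: burst=7, C=27
  Job 6: burst=11, C=38
Average completion = 106/6 = 17.6667

17.6667


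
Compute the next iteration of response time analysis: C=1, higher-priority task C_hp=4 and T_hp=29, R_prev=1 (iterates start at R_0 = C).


R_next = C + ceil(R_prev / T_hp) * C_hp
ceil(1 / 29) = ceil(0.0345) = 1
Interference = 1 * 4 = 4
R_next = 1 + 4 = 5

5


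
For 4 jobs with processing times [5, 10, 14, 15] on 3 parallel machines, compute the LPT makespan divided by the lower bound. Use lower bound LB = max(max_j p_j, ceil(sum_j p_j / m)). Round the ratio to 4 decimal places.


LPT order: [15, 14, 10, 5]
Machine loads after assignment: [15, 14, 15]
LPT makespan = 15
Lower bound = max(max_job, ceil(total/3)) = max(15, 15) = 15
Ratio = 15 / 15 = 1.0

1.0


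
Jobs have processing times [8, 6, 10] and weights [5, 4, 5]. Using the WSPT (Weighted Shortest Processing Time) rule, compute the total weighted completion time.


Compute p/w ratios and sort ascending (WSPT): [(6, 4), (8, 5), (10, 5)]
Compute weighted completion times:
  Job (p=6,w=4): C=6, w*C=4*6=24
  Job (p=8,w=5): C=14, w*C=5*14=70
  Job (p=10,w=5): C=24, w*C=5*24=120
Total weighted completion time = 214

214


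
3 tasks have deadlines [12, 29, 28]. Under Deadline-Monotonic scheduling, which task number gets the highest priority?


Sort tasks by relative deadline (ascending):
  Task 1: deadline = 12
  Task 3: deadline = 28
  Task 2: deadline = 29
Priority order (highest first): [1, 3, 2]
Highest priority task = 1

1


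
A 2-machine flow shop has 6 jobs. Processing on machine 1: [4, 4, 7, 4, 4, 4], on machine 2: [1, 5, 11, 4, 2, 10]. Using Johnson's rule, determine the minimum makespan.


Apply Johnson's rule:
  Group 1 (a <= b): [(2, 4, 5), (4, 4, 4), (6, 4, 10), (3, 7, 11)]
  Group 2 (a > b): [(5, 4, 2), (1, 4, 1)]
Optimal job order: [2, 4, 6, 3, 5, 1]
Schedule:
  Job 2: M1 done at 4, M2 done at 9
  Job 4: M1 done at 8, M2 done at 13
  Job 6: M1 done at 12, M2 done at 23
  Job 3: M1 done at 19, M2 done at 34
  Job 5: M1 done at 23, M2 done at 36
  Job 1: M1 done at 27, M2 done at 37
Makespan = 37

37


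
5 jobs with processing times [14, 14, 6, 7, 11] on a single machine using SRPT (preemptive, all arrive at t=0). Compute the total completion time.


Since all jobs arrive at t=0, SRPT equals SPT ordering.
SPT order: [6, 7, 11, 14, 14]
Completion times:
  Job 1: p=6, C=6
  Job 2: p=7, C=13
  Job 3: p=11, C=24
  Job 4: p=14, C=38
  Job 5: p=14, C=52
Total completion time = 6 + 13 + 24 + 38 + 52 = 133

133


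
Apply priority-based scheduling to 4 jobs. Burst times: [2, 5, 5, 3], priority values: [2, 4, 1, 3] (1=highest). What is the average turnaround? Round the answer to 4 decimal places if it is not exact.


Sort by priority (ascending = highest first):
Order: [(1, 5), (2, 2), (3, 3), (4, 5)]
Completion times:
  Priority 1, burst=5, C=5
  Priority 2, burst=2, C=7
  Priority 3, burst=3, C=10
  Priority 4, burst=5, C=15
Average turnaround = 37/4 = 9.25

9.25


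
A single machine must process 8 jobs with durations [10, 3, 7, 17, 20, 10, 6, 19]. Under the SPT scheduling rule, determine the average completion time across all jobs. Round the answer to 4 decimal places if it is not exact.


Sort jobs by processing time (SPT order): [3, 6, 7, 10, 10, 17, 19, 20]
Compute completion times sequentially:
  Job 1: processing = 3, completes at 3
  Job 2: processing = 6, completes at 9
  Job 3: processing = 7, completes at 16
  Job 4: processing = 10, completes at 26
  Job 5: processing = 10, completes at 36
  Job 6: processing = 17, completes at 53
  Job 7: processing = 19, completes at 72
  Job 8: processing = 20, completes at 92
Sum of completion times = 307
Average completion time = 307/8 = 38.375

38.375


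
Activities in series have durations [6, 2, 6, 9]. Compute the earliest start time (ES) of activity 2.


Activity 2 starts after activities 1 through 1 complete.
Predecessor durations: [6]
ES = 6 = 6

6


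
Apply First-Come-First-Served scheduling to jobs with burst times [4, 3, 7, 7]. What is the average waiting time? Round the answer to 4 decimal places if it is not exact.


FCFS order (as given): [4, 3, 7, 7]
Waiting times:
  Job 1: wait = 0
  Job 2: wait = 4
  Job 3: wait = 7
  Job 4: wait = 14
Sum of waiting times = 25
Average waiting time = 25/4 = 6.25

6.25


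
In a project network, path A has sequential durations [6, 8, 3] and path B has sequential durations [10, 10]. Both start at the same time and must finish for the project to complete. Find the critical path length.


Path A total = 6 + 8 + 3 = 17
Path B total = 10 + 10 = 20
Critical path = longest path = max(17, 20) = 20

20


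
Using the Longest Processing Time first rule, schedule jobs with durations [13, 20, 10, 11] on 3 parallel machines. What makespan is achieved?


Sort jobs in decreasing order (LPT): [20, 13, 11, 10]
Assign each job to the least loaded machine:
  Machine 1: jobs [20], load = 20
  Machine 2: jobs [13], load = 13
  Machine 3: jobs [11, 10], load = 21
Makespan = max load = 21

21


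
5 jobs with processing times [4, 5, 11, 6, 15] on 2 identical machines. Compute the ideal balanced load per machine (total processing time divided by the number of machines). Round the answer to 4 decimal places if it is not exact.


Total processing time = 4 + 5 + 11 + 6 + 15 = 41
Number of machines = 2
Ideal balanced load = 41 / 2 = 20.5

20.5


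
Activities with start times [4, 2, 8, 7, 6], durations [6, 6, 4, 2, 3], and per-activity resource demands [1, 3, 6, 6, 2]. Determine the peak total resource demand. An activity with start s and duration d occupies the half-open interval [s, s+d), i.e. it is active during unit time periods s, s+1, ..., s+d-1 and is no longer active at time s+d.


Each activity i is active on [start_i, start_i + duration_i).
Compute total resource usage per time slot:
  t=0: active resources = [], total = 0
  t=1: active resources = [], total = 0
  t=2: active resources = [3], total = 3
  t=3: active resources = [3], total = 3
  t=4: active resources = [1, 3], total = 4
  t=5: active resources = [1, 3], total = 4
  t=6: active resources = [1, 3, 2], total = 6
  t=7: active resources = [1, 3, 6, 2], total = 12
  t=8: active resources = [1, 6, 6, 2], total = 15
  t=9: active resources = [1, 6], total = 7
  t=10: active resources = [6], total = 6
  t=11: active resources = [6], total = 6
Peak resource demand = 15

15


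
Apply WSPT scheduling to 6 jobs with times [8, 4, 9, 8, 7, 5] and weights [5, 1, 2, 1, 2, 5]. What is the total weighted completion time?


Compute p/w ratios and sort ascending (WSPT): [(5, 5), (8, 5), (7, 2), (4, 1), (9, 2), (8, 1)]
Compute weighted completion times:
  Job (p=5,w=5): C=5, w*C=5*5=25
  Job (p=8,w=5): C=13, w*C=5*13=65
  Job (p=7,w=2): C=20, w*C=2*20=40
  Job (p=4,w=1): C=24, w*C=1*24=24
  Job (p=9,w=2): C=33, w*C=2*33=66
  Job (p=8,w=1): C=41, w*C=1*41=41
Total weighted completion time = 261

261


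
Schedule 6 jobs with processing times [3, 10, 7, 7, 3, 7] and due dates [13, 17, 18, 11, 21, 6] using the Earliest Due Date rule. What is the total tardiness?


Sort by due date (EDD order): [(7, 6), (7, 11), (3, 13), (10, 17), (7, 18), (3, 21)]
Compute completion times and tardiness:
  Job 1: p=7, d=6, C=7, tardiness=max(0,7-6)=1
  Job 2: p=7, d=11, C=14, tardiness=max(0,14-11)=3
  Job 3: p=3, d=13, C=17, tardiness=max(0,17-13)=4
  Job 4: p=10, d=17, C=27, tardiness=max(0,27-17)=10
  Job 5: p=7, d=18, C=34, tardiness=max(0,34-18)=16
  Job 6: p=3, d=21, C=37, tardiness=max(0,37-21)=16
Total tardiness = 50

50


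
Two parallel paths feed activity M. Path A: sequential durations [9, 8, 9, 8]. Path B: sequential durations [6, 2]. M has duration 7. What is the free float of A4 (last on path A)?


ES(A4) = sum of predecessors on chain A = 26
EF(A4) = ES + duration = 26 + 8 = 34
Successor of A4 is M. ES(M) = max(sum(A), sum(B)) = max(34, 8) = 34
Free float = ES(successor) - EF(current) = 34 - 34 = 0

0


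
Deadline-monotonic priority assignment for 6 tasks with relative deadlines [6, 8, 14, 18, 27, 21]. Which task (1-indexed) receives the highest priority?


Sort tasks by relative deadline (ascending):
  Task 1: deadline = 6
  Task 2: deadline = 8
  Task 3: deadline = 14
  Task 4: deadline = 18
  Task 6: deadline = 21
  Task 5: deadline = 27
Priority order (highest first): [1, 2, 3, 4, 6, 5]
Highest priority task = 1

1


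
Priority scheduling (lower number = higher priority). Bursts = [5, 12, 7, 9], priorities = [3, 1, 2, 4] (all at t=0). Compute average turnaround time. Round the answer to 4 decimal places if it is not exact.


Sort by priority (ascending = highest first):
Order: [(1, 12), (2, 7), (3, 5), (4, 9)]
Completion times:
  Priority 1, burst=12, C=12
  Priority 2, burst=7, C=19
  Priority 3, burst=5, C=24
  Priority 4, burst=9, C=33
Average turnaround = 88/4 = 22.0

22.0


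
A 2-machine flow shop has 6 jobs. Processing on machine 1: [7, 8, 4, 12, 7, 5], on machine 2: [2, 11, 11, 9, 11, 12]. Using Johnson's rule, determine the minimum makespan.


Apply Johnson's rule:
  Group 1 (a <= b): [(3, 4, 11), (6, 5, 12), (5, 7, 11), (2, 8, 11)]
  Group 2 (a > b): [(4, 12, 9), (1, 7, 2)]
Optimal job order: [3, 6, 5, 2, 4, 1]
Schedule:
  Job 3: M1 done at 4, M2 done at 15
  Job 6: M1 done at 9, M2 done at 27
  Job 5: M1 done at 16, M2 done at 38
  Job 2: M1 done at 24, M2 done at 49
  Job 4: M1 done at 36, M2 done at 58
  Job 1: M1 done at 43, M2 done at 60
Makespan = 60

60


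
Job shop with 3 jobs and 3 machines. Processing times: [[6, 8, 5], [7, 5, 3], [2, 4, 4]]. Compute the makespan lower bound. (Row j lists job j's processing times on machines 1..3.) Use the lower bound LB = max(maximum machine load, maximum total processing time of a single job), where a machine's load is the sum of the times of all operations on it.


Machine loads:
  Machine 1: 6 + 7 + 2 = 15
  Machine 2: 8 + 5 + 4 = 17
  Machine 3: 5 + 3 + 4 = 12
Max machine load = 17
Job totals:
  Job 1: 19
  Job 2: 15
  Job 3: 10
Max job total = 19
Lower bound = max(17, 19) = 19

19


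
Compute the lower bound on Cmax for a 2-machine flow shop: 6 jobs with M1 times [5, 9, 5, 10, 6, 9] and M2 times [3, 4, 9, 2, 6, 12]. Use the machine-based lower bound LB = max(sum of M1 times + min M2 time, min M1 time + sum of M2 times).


LB1 = sum(M1 times) + min(M2 times) = 44 + 2 = 46
LB2 = min(M1 times) + sum(M2 times) = 5 + 36 = 41
Lower bound = max(LB1, LB2) = max(46, 41) = 46

46


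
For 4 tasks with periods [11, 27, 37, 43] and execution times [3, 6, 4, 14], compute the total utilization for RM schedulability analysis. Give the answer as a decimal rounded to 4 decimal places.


Compute individual utilizations (exact fractions):
  Task 1: C/T = 3/11 (approx. 0.2727)
  Task 2: C/T = 6/27 = 2/9 (approx. 0.2222)
  Task 3: C/T = 4/37 (approx. 0.1081)
  Task 4: C/T = 14/43 (approx. 0.3256)
Total utilization U = 3/11 + 2/9 + 4/37 + 14/43 = 146269/157509
Rounded to 4 decimal places: U = 0.9286
RM (Liu & Layland) bound for 4 tasks = 0.756828; compare with U = 146269/157509 (approx. 0.928639)
bound < U <= 1, so the RM sufficient condition is not met (inconclusive; an exact test such as response-time analysis is needed).

0.9286


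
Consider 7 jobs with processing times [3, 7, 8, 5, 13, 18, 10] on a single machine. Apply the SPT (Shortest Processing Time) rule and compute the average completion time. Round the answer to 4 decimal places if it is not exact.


Sort jobs by processing time (SPT order): [3, 5, 7, 8, 10, 13, 18]
Compute completion times sequentially:
  Job 1: processing = 3, completes at 3
  Job 2: processing = 5, completes at 8
  Job 3: processing = 7, completes at 15
  Job 4: processing = 8, completes at 23
  Job 5: processing = 10, completes at 33
  Job 6: processing = 13, completes at 46
  Job 7: processing = 18, completes at 64
Sum of completion times = 192
Average completion time = 192/7 = 27.4286

27.4286


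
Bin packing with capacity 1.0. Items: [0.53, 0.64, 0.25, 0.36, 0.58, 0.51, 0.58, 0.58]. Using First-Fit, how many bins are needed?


Place items sequentially using First-Fit:
  Item 0.53 -> new Bin 1
  Item 0.64 -> new Bin 2
  Item 0.25 -> Bin 1 (now 0.78)
  Item 0.36 -> Bin 2 (now 1.0)
  Item 0.58 -> new Bin 3
  Item 0.51 -> new Bin 4
  Item 0.58 -> new Bin 5
  Item 0.58 -> new Bin 6
Total bins used = 6

6


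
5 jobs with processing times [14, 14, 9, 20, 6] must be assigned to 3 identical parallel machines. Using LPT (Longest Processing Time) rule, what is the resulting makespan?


Sort jobs in decreasing order (LPT): [20, 14, 14, 9, 6]
Assign each job to the least loaded machine:
  Machine 1: jobs [20], load = 20
  Machine 2: jobs [14, 9], load = 23
  Machine 3: jobs [14, 6], load = 20
Makespan = max load = 23

23


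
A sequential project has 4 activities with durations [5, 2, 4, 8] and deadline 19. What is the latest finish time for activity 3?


LF(activity 3) = deadline - sum of successor durations
Successors: activities 4 through 4 with durations [8]
Sum of successor durations = 8
LF = 19 - 8 = 11

11


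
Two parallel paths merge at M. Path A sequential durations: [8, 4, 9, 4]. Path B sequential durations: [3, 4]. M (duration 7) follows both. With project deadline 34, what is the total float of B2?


Forward pass: ES(B2) = sum of predecessors on chain B = 3
EF = ES + duration = 3 + 4 = 7
Backward pass: LF(M) = deadline = 34; LS(M) = 34 - 7 = 27
LF(B2) = LS(M) - sum(successors on chain B) = 27 - 0 = 27
LS = LF - duration = 27 - 4 = 23
Total float = LS - ES = 23 - 3 = 20

20


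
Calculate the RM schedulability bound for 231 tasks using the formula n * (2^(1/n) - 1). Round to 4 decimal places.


Compute 2^(1/231) = 1.0030051436
Subtract 1: 1.0030051436 - 1 = 0.0030051436
Multiply by n: 231 * 0.0030051436 = 0.6941881716
Round to 4 dp: 0.6942

0.6942


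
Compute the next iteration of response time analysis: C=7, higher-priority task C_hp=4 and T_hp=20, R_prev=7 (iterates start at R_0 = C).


R_next = C + ceil(R_prev / T_hp) * C_hp
ceil(7 / 20) = ceil(0.35) = 1
Interference = 1 * 4 = 4
R_next = 7 + 4 = 11

11


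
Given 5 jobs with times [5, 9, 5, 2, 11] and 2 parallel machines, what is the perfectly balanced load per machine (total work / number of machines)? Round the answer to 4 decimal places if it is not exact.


Total processing time = 5 + 9 + 5 + 2 + 11 = 32
Number of machines = 2
Ideal balanced load = 32 / 2 = 16.0

16.0


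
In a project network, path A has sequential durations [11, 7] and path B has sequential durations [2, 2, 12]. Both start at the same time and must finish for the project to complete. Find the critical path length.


Path A total = 11 + 7 = 18
Path B total = 2 + 2 + 12 = 16
Critical path = longest path = max(18, 16) = 18

18


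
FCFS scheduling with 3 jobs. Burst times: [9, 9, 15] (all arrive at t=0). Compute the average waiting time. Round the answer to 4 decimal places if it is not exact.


FCFS order (as given): [9, 9, 15]
Waiting times:
  Job 1: wait = 0
  Job 2: wait = 9
  Job 3: wait = 18
Sum of waiting times = 27
Average waiting time = 27/3 = 9.0

9.0


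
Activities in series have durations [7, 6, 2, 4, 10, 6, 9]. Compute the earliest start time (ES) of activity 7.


Activity 7 starts after activities 1 through 6 complete.
Predecessor durations: [7, 6, 2, 4, 10, 6]
ES = 7 + 6 + 2 + 4 + 10 + 6 = 35

35


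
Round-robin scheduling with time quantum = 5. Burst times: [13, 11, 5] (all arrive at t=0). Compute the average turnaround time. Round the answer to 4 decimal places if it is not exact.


Time quantum = 5
Execution trace:
  J1 runs 5 units, time = 5
  J2 runs 5 units, time = 10
  J3 runs 5 units, time = 15
  J1 runs 5 units, time = 20
  J2 runs 5 units, time = 25
  J1 runs 3 units, time = 28
  J2 runs 1 units, time = 29
Finish times: [28, 29, 15]
Average turnaround = 72/3 = 24.0

24.0


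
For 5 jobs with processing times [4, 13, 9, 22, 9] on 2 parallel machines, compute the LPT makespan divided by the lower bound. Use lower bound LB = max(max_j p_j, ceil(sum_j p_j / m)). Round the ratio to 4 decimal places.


LPT order: [22, 13, 9, 9, 4]
Machine loads after assignment: [31, 26]
LPT makespan = 31
Lower bound = max(max_job, ceil(total/2)) = max(22, 29) = 29
Ratio = 31 / 29 = 1.069

1.069


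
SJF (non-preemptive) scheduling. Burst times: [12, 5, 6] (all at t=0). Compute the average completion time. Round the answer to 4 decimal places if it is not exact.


SJF order (ascending): [5, 6, 12]
Completion times:
  Job 1: burst=5, C=5
  Job 2: burst=6, C=11
  Job 3: burst=12, C=23
Average completion = 39/3 = 13.0

13.0


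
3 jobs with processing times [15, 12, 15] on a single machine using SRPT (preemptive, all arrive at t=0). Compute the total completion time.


Since all jobs arrive at t=0, SRPT equals SPT ordering.
SPT order: [12, 15, 15]
Completion times:
  Job 1: p=12, C=12
  Job 2: p=15, C=27
  Job 3: p=15, C=42
Total completion time = 12 + 27 + 42 = 81

81


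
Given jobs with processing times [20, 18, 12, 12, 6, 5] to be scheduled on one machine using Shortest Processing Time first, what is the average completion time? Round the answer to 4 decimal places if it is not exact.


Sort jobs by processing time (SPT order): [5, 6, 12, 12, 18, 20]
Compute completion times sequentially:
  Job 1: processing = 5, completes at 5
  Job 2: processing = 6, completes at 11
  Job 3: processing = 12, completes at 23
  Job 4: processing = 12, completes at 35
  Job 5: processing = 18, completes at 53
  Job 6: processing = 20, completes at 73
Sum of completion times = 200
Average completion time = 200/6 = 33.3333

33.3333


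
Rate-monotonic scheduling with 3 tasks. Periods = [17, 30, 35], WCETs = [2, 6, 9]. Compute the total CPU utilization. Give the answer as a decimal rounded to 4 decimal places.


Compute individual utilizations (exact fractions):
  Task 1: C/T = 2/17 (approx. 0.1176)
  Task 2: C/T = 6/30 = 1/5 (approx. 0.2)
  Task 3: C/T = 9/35 (approx. 0.2571)
Total utilization U = 2/17 + 1/5 + 9/35 = 342/595
Rounded to 4 decimal places: U = 0.5748
RM (Liu & Layland) bound for 3 tasks = 0.779763; compare with U = 342/595 (approx. 0.574790)
U <= bound, so schedulable by RM sufficient condition.

0.5748


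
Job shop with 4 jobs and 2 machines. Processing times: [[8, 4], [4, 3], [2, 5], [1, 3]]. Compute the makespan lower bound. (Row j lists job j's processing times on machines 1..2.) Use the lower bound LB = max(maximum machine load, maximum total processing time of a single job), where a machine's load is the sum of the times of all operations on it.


Machine loads:
  Machine 1: 8 + 4 + 2 + 1 = 15
  Machine 2: 4 + 3 + 5 + 3 = 15
Max machine load = 15
Job totals:
  Job 1: 12
  Job 2: 7
  Job 3: 7
  Job 4: 4
Max job total = 12
Lower bound = max(15, 12) = 15

15


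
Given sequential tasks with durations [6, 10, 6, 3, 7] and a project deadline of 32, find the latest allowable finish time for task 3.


LF(activity 3) = deadline - sum of successor durations
Successors: activities 4 through 5 with durations [3, 7]
Sum of successor durations = 10
LF = 32 - 10 = 22

22


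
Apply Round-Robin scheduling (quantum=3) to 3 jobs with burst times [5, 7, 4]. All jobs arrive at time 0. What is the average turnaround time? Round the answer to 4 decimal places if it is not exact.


Time quantum = 3
Execution trace:
  J1 runs 3 units, time = 3
  J2 runs 3 units, time = 6
  J3 runs 3 units, time = 9
  J1 runs 2 units, time = 11
  J2 runs 3 units, time = 14
  J3 runs 1 units, time = 15
  J2 runs 1 units, time = 16
Finish times: [11, 16, 15]
Average turnaround = 42/3 = 14.0

14.0
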